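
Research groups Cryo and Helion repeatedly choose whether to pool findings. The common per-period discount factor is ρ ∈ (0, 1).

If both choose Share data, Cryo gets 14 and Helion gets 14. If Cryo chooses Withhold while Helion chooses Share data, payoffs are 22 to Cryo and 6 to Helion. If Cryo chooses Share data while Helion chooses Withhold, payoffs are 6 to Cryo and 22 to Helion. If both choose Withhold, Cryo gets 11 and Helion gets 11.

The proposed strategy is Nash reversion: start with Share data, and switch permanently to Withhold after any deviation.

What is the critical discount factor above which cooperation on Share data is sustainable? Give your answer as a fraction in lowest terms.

Under grim trigger the critical discount factor is (T−C)/(T−P) with T = 22, C = 14, P = 11.
ρ* = (22−14)/(22−11) = 8/11.

8/11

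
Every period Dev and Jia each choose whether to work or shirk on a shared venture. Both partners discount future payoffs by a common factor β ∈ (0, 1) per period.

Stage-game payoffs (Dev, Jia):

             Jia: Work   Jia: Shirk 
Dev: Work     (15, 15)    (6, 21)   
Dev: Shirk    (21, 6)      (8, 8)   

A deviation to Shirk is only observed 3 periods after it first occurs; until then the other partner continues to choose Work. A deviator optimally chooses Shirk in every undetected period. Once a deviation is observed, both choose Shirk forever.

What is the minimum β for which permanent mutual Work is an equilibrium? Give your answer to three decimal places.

0.773

Deviating for the 3 undetected periods gains 21−15 = 6 per period over cooperation, then loses 15−8 = 7 per period forever once punishment starts.
Gain: 6(1 + β + … + β^2); loss: 7·β^3/(1−β).
No profitable deviation ⇔ 6(1−β^3) ≤ 7·β^3, i.e. β^3 ≥ 6/(6+7) = 6/13.
Hence β ≥ (6/13)^(1/3) ≈ 0.773.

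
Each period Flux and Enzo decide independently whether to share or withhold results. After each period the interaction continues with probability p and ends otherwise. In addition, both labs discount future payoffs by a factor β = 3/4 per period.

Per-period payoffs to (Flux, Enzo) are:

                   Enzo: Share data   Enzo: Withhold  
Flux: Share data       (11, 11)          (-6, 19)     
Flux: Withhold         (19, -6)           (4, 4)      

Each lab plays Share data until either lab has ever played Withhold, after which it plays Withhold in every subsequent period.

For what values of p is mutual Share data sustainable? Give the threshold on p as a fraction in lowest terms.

32/45

With continuation probability p and discount β, the effective per-period discount factor is βp.
Grim-trigger IC: βp ≥ (19−11)/(19−4) = 8/15.
So p ≥ (8/15)/(3/4) = 32/45.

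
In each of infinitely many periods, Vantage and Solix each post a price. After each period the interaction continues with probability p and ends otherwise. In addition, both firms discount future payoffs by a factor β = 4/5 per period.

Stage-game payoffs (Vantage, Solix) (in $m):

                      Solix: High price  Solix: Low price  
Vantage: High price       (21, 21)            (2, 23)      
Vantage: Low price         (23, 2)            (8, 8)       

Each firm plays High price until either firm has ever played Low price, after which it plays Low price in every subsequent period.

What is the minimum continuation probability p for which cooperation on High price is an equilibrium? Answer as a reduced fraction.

With continuation probability p and discount β, the effective per-period discount factor is βp.
Grim-trigger IC: βp ≥ (23−21)/(23−8) = 2/15.
So p ≥ (2/15)/(4/5) = 1/6.

1/6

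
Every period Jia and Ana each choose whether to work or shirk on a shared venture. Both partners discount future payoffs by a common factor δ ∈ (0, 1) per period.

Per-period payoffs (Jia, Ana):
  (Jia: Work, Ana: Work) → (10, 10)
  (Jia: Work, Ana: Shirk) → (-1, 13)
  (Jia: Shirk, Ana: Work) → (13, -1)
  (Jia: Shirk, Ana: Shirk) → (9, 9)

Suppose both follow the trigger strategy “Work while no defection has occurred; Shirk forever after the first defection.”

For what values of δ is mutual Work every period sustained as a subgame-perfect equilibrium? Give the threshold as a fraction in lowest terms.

3/4

10/(1−δ) ≥ 13 + 9δ/(1−δ)
10 ≥ 13 − 4δ
δ ≥ 3/4.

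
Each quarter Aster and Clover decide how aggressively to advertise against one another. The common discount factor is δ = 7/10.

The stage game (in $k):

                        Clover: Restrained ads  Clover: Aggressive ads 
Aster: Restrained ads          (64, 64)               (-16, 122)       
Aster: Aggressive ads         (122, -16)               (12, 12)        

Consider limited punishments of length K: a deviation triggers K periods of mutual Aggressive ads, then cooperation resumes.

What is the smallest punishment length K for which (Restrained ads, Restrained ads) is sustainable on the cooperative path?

IC: δ(1−δ^K)/(1−δ) ≥ (122−64)/(64−12) = 29/26.
With δ = 7/10: need 1 − δ^K ≥ 29/26·(1−7/10)/(7/10), i.e. δ^K ≤ 0.5220.
Since (7/10)^1 = 0.7000 and (7/10)^2 = 0.4900, the smallest such K is 2.

2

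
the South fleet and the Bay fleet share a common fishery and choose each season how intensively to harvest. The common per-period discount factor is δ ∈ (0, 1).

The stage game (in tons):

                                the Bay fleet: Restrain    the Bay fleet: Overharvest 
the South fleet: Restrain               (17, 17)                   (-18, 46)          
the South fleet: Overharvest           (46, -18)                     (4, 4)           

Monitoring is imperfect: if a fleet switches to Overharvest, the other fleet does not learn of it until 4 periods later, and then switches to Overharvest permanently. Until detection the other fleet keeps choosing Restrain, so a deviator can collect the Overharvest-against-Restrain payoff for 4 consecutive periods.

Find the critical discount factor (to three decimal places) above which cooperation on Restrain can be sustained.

0.912

A deviator earns 46 for 4 periods, then 4 forever; cooperating earns 17 forever. Multiplying the IC by (1−δ):
17 ≥ 46(1−δ^4) + 4δ^4, so 42·δ^4 ≥ 29 and δ^4 ≥ 29/42.
δ ≥ (29/42)^(1/4) ≈ 0.912.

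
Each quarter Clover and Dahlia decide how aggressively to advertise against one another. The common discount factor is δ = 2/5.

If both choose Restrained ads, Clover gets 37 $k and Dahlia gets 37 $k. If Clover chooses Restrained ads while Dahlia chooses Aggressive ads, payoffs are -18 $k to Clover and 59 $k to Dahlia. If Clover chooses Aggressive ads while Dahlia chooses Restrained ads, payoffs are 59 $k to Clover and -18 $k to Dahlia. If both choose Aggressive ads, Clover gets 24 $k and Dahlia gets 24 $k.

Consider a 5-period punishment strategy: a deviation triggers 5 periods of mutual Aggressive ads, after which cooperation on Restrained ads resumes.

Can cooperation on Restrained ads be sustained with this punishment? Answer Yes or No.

No

A one-shot deviation gives 59 now, then 24 for 5 periods, then back to 37.
Gain from deviating: (59−37) today; loss: (37−24) in each of the next 5 periods.
No-deviation condition: (37−24)(δ+…+δ^5) ≥ 59−37, i.e. δ+…+δ^5 ≥ 22/13.
At δ = 2/5: δ+…+δ^5 = 0.6598 < 1.6923.
So cooperation is not sustainable.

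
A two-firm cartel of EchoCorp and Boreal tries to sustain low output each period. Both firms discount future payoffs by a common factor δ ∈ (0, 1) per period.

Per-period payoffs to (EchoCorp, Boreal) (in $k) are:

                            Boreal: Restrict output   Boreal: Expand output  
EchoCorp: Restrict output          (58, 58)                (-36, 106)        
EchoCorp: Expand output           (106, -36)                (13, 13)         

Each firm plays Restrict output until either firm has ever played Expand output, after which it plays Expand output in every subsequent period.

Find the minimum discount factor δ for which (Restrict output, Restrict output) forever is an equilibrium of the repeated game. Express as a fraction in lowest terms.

One-period gain from deviating is 106 − 58 = 48. The loss is 58 − 13 = 45 in every subsequent period, with present value 45·δ/(1−δ).
Deviation is unprofitable when 45·δ/(1−δ) ≥ 48, i.e. δ/(1−δ) ≥ 16/15.
Equivalently δ ≥ 48/(48+45) = 16/31.

16/31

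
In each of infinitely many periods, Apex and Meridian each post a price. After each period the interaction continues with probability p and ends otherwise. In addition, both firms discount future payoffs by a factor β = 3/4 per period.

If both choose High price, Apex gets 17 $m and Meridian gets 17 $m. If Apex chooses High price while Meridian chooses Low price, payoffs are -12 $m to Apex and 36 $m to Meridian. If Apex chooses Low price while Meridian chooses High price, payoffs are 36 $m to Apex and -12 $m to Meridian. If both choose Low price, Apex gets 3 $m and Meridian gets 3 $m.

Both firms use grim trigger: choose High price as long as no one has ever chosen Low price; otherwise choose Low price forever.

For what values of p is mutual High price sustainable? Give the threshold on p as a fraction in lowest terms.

With continuation probability p and discount β, the effective per-period discount factor is βp.
Grim-trigger IC: βp ≥ (36−17)/(36−3) = 19/33.
So p ≥ (19/33)/(3/4) = 76/99.

76/99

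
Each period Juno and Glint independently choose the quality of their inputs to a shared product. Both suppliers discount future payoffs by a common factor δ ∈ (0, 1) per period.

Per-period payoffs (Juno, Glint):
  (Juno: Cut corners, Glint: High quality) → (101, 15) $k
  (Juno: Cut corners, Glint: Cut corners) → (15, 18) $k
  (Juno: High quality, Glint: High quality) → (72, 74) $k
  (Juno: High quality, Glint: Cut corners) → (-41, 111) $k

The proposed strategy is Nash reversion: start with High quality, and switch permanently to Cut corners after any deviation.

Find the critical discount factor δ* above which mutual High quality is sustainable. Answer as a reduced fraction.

For Juno: deviation gain 101−72 = 29, per-period punishment loss 72−15 = 57. IC gives δ ≥ 29/86.
For Glint: gain 37, loss 56 per period, so δ ≥ 37/93.
The tighter constraint is Glint's, so cooperation needs δ ≥ 37/93.

37/93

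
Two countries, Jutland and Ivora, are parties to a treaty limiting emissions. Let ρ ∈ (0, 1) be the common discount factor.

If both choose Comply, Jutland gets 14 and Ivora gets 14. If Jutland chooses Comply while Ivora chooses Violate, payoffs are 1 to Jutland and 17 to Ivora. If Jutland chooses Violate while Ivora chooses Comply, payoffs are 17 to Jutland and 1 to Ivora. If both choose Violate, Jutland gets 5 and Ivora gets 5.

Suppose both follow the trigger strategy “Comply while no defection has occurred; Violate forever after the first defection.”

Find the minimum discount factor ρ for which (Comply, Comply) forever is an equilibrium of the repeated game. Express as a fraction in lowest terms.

1/4

One-period gain from deviating is 17 − 14 = 3. The loss is 14 − 5 = 9 in every subsequent period, with present value 9·ρ/(1−ρ).
Deviation is unprofitable when 9·ρ/(1−ρ) ≥ 3, i.e. ρ/(1−ρ) ≥ 1/3.
Equivalently ρ ≥ 3/(3+9) = 1/4.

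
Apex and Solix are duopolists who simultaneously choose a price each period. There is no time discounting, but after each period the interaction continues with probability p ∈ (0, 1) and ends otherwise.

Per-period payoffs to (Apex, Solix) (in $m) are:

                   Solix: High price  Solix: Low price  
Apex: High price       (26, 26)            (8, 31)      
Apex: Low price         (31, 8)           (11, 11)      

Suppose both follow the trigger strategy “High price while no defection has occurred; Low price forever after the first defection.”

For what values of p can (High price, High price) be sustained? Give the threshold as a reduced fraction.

With no time discounting, the continuation probability p plays the role of the discount factor.
Grim-trigger IC: 26/(1−p) ≥ 31 + 11p/(1−p) ⇒ p ≥ (31−26)/(31−11) = 1/4.

1/4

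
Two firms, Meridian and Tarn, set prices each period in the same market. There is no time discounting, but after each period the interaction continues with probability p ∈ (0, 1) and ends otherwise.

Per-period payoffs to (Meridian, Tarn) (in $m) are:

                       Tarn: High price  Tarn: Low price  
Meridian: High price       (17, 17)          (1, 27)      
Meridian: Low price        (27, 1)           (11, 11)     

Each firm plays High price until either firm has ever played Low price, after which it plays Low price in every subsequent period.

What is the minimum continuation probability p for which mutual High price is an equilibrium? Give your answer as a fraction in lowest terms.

With no time discounting, the continuation probability p plays the role of the discount factor.
Grim-trigger IC: 17/(1−p) ≥ 27 + 11p/(1−p) ⇒ p ≥ (27−17)/(27−11) = 5/8.

5/8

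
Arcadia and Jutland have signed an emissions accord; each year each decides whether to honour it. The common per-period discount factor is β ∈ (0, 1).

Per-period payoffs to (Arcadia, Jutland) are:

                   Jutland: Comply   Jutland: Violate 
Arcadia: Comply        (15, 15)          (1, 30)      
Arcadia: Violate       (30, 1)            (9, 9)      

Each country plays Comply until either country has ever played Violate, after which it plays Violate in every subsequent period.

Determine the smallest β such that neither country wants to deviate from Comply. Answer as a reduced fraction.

5/7

One-period gain from deviating is 30 − 15 = 15. The loss is 15 − 9 = 6 in every subsequent period, with present value 6·β/(1−β).
Deviation is unprofitable when 6·β/(1−β) ≥ 15, i.e. β/(1−β) ≥ 5/2.
Equivalently β ≥ 15/(15+6) = 5/7.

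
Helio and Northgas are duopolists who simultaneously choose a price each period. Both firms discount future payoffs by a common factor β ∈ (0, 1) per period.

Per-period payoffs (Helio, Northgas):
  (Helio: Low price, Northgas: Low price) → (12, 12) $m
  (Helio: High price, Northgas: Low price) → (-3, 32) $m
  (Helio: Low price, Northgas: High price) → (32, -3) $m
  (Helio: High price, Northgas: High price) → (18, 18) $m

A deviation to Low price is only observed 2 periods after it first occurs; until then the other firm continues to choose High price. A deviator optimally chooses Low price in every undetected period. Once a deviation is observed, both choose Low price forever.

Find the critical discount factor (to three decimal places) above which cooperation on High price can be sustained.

0.837

The best deviation is to choose Low price for all 2 undetected periods, earning 32 each, then 12 forever once detected.
Deviation value: 32(1−β^2)/(1−β) + 12β^2/(1−β); cooperation value: 18/(1−β).
IC: 18 ≥ 32(1−β^2) + 12β^2 = 32 − 20β^2.
So β^2 ≥ 14/20 = 7/10, giving β ≥ (7/10)^(1/2) ≈ 0.837.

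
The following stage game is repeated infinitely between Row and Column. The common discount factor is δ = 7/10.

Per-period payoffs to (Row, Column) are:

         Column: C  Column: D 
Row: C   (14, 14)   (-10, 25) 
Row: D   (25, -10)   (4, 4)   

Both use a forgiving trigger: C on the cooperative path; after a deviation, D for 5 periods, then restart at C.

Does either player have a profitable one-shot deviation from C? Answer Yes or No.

IC: δ+…+δ^5 ≥ (25−14)/(14−4) = 11/10.
At δ = 7/10: partial sum = 1.9412 ≥ 1.1000. Cooperation sustainable.

No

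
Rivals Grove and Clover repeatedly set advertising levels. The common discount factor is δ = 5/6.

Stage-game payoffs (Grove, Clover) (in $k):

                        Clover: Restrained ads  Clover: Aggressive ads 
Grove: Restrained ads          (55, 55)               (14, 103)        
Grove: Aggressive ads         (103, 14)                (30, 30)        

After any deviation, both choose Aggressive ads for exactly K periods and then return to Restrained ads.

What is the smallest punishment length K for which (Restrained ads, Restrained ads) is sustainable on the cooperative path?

3

IC: δ(1−δ^K)/(1−δ) ≥ (103−55)/(55−30) = 48/25.
With δ = 5/6: need 1 − δ^K ≥ 48/25·(1−5/6)/(5/6), i.e. δ^K ≤ 0.6160.
Since (5/6)^2 = 0.6944 and (5/6)^3 = 0.5787, the smallest such K is 3.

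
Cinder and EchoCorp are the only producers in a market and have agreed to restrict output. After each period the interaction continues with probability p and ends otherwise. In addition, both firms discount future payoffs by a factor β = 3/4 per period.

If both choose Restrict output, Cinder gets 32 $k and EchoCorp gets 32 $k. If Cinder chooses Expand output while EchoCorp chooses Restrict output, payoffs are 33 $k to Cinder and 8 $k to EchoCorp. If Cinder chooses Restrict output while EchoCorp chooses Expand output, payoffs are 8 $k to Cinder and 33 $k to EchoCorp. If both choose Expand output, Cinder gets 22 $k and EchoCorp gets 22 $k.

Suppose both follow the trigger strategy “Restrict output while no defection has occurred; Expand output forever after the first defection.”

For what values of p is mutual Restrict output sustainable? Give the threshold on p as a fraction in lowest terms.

4/33

Expected continuation weight on next period's payoff is β·p = 3/4·p, which plays the role of the discount factor.
Cooperation requires 3/4·p ≥ (33−32)/(33−22) = 1/11, hence p ≥ 4/33.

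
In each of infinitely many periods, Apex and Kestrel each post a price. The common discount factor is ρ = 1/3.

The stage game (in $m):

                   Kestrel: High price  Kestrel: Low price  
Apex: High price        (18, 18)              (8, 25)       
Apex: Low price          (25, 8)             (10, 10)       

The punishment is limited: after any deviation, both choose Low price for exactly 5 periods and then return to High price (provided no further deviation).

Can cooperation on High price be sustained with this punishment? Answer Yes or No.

Comparing payoff streams over the 6 periods until play realigns: cooperate → 18(1+ρ+…+ρ^5); deviate → 25 + 10(ρ+…+ρ^5).
Cooperation is sustained iff (18−10)(ρ+…+ρ^5) ≥ 25−18.
ρ+…+ρ^5 = 1/3·(1−(1/3)^5)/(1−1/3) = 0.4979, and (25−18)/(18−10) = 0.8750.
0.4979 < 0.8750, so cooperation is not sustainable.

No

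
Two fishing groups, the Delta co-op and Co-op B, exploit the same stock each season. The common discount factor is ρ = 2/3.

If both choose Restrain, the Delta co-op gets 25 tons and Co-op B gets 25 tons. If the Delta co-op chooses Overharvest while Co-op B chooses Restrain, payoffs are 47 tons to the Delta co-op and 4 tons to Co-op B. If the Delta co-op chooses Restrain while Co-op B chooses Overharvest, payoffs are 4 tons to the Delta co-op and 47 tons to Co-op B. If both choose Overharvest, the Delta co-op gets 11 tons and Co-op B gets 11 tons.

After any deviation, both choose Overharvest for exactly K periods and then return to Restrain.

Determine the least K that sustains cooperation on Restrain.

4

No profitable deviation requires (25−11)(ρ+…+ρ^K) ≥ 47−25, i.e. ρ+…+ρ^K ≥ 11/7 ≈ 1.5714.
With ρ = 2/3, the partial sums are K=1: 0.6667, K=2: 1.1111, K=3: 1.4074, K=4: 1.6049.
K = 4 is the first length at which the sum reaches 1.5714.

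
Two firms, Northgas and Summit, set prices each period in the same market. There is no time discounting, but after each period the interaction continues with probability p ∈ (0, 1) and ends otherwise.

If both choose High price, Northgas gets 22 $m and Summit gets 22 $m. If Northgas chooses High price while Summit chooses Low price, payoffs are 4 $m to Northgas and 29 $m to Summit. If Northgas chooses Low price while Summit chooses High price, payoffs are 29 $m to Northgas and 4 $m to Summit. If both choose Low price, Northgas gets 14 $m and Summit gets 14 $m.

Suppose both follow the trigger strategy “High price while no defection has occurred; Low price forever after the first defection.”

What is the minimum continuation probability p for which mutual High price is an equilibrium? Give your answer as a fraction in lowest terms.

7/15

Expected cooperation value is 22 + p·22 + p²·22 + … = 22/(1−p); deviation gives 29 + p·14/(1−p).
22 ≥ 29(1−p) + 14p ⇒ 15p ≥ 7 ⇒ p ≥ 7/15.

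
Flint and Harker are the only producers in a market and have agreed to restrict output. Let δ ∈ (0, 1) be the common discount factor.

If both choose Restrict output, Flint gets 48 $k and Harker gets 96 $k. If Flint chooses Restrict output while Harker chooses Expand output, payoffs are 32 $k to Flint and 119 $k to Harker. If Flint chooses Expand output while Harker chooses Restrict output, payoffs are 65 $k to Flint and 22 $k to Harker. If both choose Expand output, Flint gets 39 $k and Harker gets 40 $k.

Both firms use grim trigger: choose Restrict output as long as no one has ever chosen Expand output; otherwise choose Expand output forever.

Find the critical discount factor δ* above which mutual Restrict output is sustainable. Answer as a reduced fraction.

17/26

Flint's threshold: (65−48)/(65−39) = 17/26.
Harker's threshold: (119−96)/(119−40) = 23/79.
17/26 > 23/79, so Flint binds and δ* = 17/26.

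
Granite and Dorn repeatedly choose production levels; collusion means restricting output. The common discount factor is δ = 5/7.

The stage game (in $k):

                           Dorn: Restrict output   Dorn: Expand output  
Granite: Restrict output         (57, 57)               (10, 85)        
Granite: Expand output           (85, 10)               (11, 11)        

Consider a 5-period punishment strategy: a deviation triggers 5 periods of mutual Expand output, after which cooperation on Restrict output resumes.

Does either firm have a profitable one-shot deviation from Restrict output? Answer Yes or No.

No

A one-shot deviation gives 85 now, then 11 for 5 periods, then back to 57.
Gain from deviating: (85−57) today; loss: (57−11) in each of the next 5 periods.
No-deviation condition: (57−11)(δ+…+δ^5) ≥ 85−57, i.e. δ+…+δ^5 ≥ 14/23.
At δ = 5/7: δ+…+δ^5 = 2.0352 ≥ 0.6087.
So cooperation is sustainable.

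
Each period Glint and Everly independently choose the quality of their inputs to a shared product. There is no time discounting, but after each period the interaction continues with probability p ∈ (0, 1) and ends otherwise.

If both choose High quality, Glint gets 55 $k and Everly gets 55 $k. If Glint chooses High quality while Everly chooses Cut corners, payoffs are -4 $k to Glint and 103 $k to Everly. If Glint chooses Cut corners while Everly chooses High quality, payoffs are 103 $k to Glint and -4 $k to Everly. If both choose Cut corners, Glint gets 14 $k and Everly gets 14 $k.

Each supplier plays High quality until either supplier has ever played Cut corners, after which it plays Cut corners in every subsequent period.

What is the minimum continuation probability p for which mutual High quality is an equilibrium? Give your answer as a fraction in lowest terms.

With no time discounting, the continuation probability p plays the role of the discount factor.
Grim-trigger IC: 55/(1−p) ≥ 103 + 14p/(1−p) ⇒ p ≥ (103−55)/(103−14) = 48/89.

48/89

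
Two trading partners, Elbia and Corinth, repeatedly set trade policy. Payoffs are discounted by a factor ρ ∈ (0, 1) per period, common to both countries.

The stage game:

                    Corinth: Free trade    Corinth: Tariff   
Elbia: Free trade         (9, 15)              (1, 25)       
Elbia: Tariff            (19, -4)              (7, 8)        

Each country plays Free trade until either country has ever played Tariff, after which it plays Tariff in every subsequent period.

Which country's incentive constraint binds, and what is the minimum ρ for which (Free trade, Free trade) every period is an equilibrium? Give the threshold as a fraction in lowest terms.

Elbia; ρ ≥ 5/6

For Elbia: deviation gain 19−9 = 10, per-period punishment loss 9−7 = 2. IC gives ρ ≥ 10/12 = 5/6.
For Corinth: gain 10, loss 7 per period, so ρ ≥ 10/17.
The tighter constraint is Elbia's, so cooperation needs ρ ≥ 5/6.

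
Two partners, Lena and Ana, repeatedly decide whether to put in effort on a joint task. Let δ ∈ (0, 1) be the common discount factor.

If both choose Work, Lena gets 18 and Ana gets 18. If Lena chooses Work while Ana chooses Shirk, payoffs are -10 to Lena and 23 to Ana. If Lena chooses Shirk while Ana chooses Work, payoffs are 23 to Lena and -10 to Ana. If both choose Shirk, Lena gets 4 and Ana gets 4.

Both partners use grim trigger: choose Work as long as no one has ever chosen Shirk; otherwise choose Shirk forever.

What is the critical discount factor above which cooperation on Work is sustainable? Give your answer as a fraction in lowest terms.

Under grim trigger the critical discount factor is (T−C)/(T−P) with T = 23, C = 18, P = 4.
δ* = (23−18)/(23−4) = 5/19.

5/19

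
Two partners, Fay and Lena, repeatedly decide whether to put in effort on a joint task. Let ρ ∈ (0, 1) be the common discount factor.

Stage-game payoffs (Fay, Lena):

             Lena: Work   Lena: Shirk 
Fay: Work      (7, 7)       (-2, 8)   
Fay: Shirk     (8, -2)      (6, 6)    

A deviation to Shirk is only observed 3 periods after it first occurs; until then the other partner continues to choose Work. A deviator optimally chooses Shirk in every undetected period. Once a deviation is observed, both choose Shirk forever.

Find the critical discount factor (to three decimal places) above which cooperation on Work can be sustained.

0.794

The best deviation is to choose Shirk for all 3 undetected periods, earning 8 each, then 6 forever once detected.
Deviation value: 8(1−ρ^3)/(1−ρ) + 6ρ^3/(1−ρ); cooperation value: 7/(1−ρ).
IC: 7 ≥ 8(1−ρ^3) + 6ρ^3 = 8 − 2ρ^3.
So ρ^3 ≥ 1/2, giving ρ ≥ (1/2)^(1/3) ≈ 0.794.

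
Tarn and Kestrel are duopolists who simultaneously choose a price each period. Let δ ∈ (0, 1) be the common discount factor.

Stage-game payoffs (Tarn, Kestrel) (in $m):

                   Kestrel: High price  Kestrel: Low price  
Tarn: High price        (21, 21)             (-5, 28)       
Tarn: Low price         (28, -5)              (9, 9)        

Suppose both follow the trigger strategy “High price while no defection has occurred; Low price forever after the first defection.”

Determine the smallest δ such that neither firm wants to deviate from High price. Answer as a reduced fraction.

7/19

Cooperation forever yields 21 each period: 21/(1−δ).
Deviating yields 28 once, then 9 forever: 28 + 9δ/(1−δ).
No profitable deviation requires 21/(1−δ) ≥ 28 + 9δ/(1−δ).
Multiplying by (1−δ): 21 ≥ 28(1−δ) + 9δ = 28 − 19δ.
So 19δ ≥ 7, i.e. δ ≥ 7/19.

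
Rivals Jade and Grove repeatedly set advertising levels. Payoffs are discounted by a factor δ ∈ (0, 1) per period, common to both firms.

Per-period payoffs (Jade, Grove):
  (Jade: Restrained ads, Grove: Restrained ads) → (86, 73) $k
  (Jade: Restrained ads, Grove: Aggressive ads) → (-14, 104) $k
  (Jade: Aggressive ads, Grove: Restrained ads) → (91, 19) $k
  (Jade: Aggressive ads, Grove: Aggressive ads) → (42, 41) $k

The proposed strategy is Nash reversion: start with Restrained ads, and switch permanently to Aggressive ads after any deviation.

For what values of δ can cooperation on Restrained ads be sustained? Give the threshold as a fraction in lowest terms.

31/63

Jade: cooperation gives 86 each period; deviation gives 91 once then 42 forever.
  86/(1−δ) ≥ 91 + 42δ/(1−δ) ⇒ δ ≥ 5/49.
Grove: cooperation gives 73 each period; deviation gives 104 once then 41 forever.
  δ ≥ 31/63.
Both must hold, so the binding constraint is Grove's: δ ≥ 31/63.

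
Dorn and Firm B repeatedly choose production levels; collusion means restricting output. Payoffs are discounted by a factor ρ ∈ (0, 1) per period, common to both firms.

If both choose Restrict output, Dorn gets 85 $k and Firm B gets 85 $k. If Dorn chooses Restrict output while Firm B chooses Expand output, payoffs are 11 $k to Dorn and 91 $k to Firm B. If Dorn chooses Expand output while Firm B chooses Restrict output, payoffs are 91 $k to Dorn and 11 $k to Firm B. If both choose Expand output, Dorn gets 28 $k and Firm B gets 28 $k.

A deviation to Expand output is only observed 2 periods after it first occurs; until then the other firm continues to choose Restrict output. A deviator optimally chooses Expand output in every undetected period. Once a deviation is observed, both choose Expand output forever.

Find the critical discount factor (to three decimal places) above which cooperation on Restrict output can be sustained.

0.309

A deviator earns 91 for 2 periods, then 28 forever; cooperating earns 85 forever. Multiplying the IC by (1−ρ):
85 ≥ 91(1−ρ^2) + 28ρ^2, so 63·ρ^2 ≥ 6 and ρ^2 ≥ 2/21.
ρ ≥ (2/21)^(1/2) ≈ 0.309.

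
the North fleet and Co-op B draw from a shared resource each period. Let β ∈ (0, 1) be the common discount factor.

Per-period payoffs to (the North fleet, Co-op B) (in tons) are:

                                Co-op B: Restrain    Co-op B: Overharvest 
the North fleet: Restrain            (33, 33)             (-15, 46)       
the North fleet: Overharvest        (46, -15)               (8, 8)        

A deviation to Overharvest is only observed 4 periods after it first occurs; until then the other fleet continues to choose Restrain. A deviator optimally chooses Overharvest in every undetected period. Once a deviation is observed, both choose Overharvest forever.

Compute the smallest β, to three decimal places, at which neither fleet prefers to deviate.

A deviator earns 46 for 4 periods, then 8 forever; cooperating earns 33 forever. Multiplying the IC by (1−β):
33 ≥ 46(1−β^4) + 8β^4, so 38·β^4 ≥ 13 and β^4 ≥ 13/38.
β ≥ (13/38)^(1/4) ≈ 0.765.

0.765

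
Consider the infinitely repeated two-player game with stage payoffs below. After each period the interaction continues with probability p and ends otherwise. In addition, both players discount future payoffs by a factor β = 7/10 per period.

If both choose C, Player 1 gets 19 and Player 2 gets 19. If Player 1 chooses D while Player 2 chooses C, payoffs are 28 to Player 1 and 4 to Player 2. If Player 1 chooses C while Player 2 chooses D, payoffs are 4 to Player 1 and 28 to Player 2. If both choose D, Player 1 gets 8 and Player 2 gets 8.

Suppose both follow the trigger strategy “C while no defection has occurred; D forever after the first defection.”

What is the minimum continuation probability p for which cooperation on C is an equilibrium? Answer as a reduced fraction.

Expected continuation weight on next period's payoff is β·p = 7/10·p, which plays the role of the discount factor.
Cooperation requires 7/10·p ≥ (28−19)/(28−8) = 9/20, hence p ≥ 9/14.

9/14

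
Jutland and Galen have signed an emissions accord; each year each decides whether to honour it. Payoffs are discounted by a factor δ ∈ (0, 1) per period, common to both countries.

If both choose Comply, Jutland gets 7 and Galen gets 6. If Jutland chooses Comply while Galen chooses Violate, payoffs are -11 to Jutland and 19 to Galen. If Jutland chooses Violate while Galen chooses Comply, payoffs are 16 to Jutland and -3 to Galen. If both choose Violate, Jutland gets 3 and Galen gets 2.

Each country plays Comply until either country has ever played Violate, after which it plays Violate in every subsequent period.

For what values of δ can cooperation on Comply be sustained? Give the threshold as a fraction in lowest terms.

Jutland's threshold: (16−7)/(16−3) = 9/13.
Galen's threshold: (19−6)/(19−2) = 13/17.
9/13 < 13/17, so Galen binds and δ* = 13/17.

13/17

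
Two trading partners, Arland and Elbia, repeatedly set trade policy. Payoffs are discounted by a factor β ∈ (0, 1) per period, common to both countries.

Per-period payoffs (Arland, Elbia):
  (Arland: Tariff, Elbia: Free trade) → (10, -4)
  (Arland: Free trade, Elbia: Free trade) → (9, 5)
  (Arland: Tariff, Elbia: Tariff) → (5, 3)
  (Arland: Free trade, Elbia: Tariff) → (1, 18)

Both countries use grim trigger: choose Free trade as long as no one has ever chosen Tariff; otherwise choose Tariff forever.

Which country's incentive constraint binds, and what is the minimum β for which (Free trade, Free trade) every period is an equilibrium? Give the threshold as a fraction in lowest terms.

Elbia; β ≥ 13/15

Arland's threshold: (10−9)/(10−5) = 1/5.
Elbia's threshold: (18−5)/(18−3) = 13/15.
1/5 < 13/15, so Elbia binds and β* = 13/15.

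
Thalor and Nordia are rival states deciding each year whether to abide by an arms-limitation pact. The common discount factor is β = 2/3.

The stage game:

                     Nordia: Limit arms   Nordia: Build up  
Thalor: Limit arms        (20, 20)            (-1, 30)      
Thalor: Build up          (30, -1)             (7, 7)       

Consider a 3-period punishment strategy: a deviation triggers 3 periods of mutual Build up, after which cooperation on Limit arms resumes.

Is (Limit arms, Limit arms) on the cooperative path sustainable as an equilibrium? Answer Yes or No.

Comparing payoff streams over the 4 periods until play realigns: cooperate → 20(1+β+…+β^3); deviate → 30 + 7(β+…+β^3).
Cooperation is sustained iff (20−7)(β+…+β^3) ≥ 30−20.
β+…+β^3 = 2/3·(1−(2/3)^3)/(1−2/3) = 1.4074, and (30−20)/(20−7) = 0.7692.
1.4074 ≥ 0.7692, so cooperation is sustainable.

Yes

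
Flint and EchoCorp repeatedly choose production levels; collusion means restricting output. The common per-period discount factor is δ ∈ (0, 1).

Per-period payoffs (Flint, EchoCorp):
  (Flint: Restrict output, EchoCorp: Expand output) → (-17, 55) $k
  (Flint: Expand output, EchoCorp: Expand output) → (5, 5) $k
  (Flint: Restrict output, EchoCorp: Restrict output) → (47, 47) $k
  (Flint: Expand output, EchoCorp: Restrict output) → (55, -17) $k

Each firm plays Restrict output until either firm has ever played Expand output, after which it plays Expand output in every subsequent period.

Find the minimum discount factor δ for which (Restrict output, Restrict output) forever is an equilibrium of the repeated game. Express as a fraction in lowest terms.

4/25

One-period gain from deviating is 55 − 47 = 8. The loss is 47 − 5 = 42 in every subsequent period, with present value 42·δ/(1−δ).
Deviation is unprofitable when 42·δ/(1−δ) ≥ 8, i.e. δ/(1−δ) ≥ 4/21.
Equivalently δ ≥ 8/(8+42) = 4/25.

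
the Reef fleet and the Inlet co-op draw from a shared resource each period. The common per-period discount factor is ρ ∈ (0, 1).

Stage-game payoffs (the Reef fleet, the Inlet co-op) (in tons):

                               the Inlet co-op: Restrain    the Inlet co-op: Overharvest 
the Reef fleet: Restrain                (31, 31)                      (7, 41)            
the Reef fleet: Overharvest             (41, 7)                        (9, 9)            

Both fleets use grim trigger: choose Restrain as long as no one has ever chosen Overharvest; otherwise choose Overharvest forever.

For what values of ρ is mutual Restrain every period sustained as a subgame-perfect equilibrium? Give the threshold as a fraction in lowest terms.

5/16

Cooperation forever yields 31 each period: 31/(1−ρ).
Deviating yields 41 once, then 9 forever: 41 + 9ρ/(1−ρ).
No profitable deviation requires 31/(1−ρ) ≥ 41 + 9ρ/(1−ρ).
Multiplying by (1−ρ): 31 ≥ 41(1−ρ) + 9ρ = 41 − 32ρ.
So 32ρ ≥ 10, i.e. ρ ≥ 10/32 = 5/16.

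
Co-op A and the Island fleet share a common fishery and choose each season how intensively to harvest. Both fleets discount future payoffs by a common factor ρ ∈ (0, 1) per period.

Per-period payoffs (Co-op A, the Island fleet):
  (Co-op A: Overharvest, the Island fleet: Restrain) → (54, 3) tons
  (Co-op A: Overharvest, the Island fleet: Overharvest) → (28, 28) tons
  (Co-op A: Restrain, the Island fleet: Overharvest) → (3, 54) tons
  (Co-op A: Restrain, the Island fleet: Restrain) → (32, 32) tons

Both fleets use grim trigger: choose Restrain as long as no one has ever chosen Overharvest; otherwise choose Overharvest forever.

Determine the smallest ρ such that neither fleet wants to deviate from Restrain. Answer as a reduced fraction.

One-period gain from deviating is 54 − 32 = 22. The loss is 32 − 28 = 4 in every subsequent period, with present value 4·ρ/(1−ρ).
Deviation is unprofitable when 4·ρ/(1−ρ) ≥ 22, i.e. ρ/(1−ρ) ≥ 11/2.
Equivalently ρ ≥ 22/(22+4) = 11/13.

11/13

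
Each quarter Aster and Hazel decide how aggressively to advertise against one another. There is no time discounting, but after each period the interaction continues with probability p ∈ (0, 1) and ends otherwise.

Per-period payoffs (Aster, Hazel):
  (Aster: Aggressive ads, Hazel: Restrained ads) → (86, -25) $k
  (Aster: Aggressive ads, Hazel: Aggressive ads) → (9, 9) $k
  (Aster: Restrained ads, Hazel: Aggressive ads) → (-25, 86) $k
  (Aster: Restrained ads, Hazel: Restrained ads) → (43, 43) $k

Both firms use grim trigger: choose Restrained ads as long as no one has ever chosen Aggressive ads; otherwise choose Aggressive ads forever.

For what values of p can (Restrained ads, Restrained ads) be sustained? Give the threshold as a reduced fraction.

43/77

With no time discounting, the continuation probability p plays the role of the discount factor.
Grim-trigger IC: 43/(1−p) ≥ 86 + 9p/(1−p) ⇒ p ≥ (86−43)/(86−9) = 43/77.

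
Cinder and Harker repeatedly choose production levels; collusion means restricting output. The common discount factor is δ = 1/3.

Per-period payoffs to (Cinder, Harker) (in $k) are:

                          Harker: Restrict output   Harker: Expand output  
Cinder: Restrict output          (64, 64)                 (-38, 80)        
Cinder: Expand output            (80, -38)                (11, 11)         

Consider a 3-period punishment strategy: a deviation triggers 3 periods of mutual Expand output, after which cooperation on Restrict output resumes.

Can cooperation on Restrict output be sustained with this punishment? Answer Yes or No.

A one-shot deviation gives 80 now, then 11 for 3 periods, then back to 64.
Gain from deviating: (80−64) today; loss: (64−11) in each of the next 3 periods.
No-deviation condition: (64−11)(δ+…+δ^3) ≥ 80−64, i.e. δ+…+δ^3 ≥ 16/53.
At δ = 1/3: δ+…+δ^3 = 0.4815 ≥ 0.3019.
So cooperation is sustainable.

Yes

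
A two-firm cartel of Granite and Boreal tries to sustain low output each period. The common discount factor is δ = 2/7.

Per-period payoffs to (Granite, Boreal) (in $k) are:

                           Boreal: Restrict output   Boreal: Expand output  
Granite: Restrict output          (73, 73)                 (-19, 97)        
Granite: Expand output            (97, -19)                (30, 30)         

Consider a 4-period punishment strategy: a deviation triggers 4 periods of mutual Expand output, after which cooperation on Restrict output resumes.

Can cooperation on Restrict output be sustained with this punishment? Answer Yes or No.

No

A one-shot deviation gives 97 now, then 30 for 4 periods, then back to 73.
Gain from deviating: (97−73) today; loss: (73−30) in each of the next 4 periods.
No-deviation condition: (73−30)(δ+…+δ^4) ≥ 97−73, i.e. δ+…+δ^4 ≥ 24/43.
At δ = 2/7: δ+…+δ^4 = 0.3973 < 0.5581.
So cooperation is not sustainable.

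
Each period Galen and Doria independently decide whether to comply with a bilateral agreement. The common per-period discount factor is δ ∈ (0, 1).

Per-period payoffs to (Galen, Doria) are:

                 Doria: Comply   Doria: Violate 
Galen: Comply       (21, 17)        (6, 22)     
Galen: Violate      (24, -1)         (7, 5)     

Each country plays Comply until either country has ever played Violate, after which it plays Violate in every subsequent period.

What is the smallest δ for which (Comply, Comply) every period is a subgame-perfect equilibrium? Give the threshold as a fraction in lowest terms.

Galen's threshold: (24−21)/(24−7) = 3/17.
Doria's threshold: (22−17)/(22−5) = 5/17.
3/17 < 5/17, so Doria binds and δ* = 5/17.

5/17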